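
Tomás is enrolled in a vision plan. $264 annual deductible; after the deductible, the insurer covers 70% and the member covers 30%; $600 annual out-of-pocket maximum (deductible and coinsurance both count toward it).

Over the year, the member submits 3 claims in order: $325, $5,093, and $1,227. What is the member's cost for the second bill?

$317.70

Bill 1, $325: deductible takes $264, $61 remains; coinsurance $61 × 30% = $18.30. Member pays $282.30; OOP now $282.30.
Bill 2, $5,093: 30% coinsurance on $5,093 = $1,527.90. That would push OOP to $1,810.20, over the $600 cap, so member pays $600 − $282.30 = $317.70.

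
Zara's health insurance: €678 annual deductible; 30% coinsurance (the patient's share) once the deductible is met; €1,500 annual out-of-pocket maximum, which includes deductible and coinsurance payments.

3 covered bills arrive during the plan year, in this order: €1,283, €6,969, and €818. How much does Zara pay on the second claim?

€640.50

Claim 1 (€1,283): €678 finishes the deductible; €605 goes to coinsurance; coinsurance €605 × 30% = €181.50. Patient pays €859.50; OOP now €859.50.
Claim 2 (€6,969): deductible met; 30% of €6,969 = €2,090.70. OOP would hit €2,950.20 > €1,500, so the cap limits the patient to €1,500 − €859.50 = €640.50.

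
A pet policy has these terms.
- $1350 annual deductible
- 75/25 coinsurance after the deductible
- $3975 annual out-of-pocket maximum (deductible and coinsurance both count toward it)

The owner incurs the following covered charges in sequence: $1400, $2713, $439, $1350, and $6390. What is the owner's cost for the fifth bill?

Claim 1 — $1400: deductible takes $1350, $50 remains; owner's 25% is $12.50. Owner pays $1362.50; OOP now $1362.50.
Claim 2 — $2713: 25% coinsurance on $2713 = $678.25. Cost to owner: $678.25. OOP to date $2040.75.
Claim 3 — $439: deductible met; 25% of $439 = $109.75. Owner owes $109.75 (running OOP $2150.50).
Claim 4 — $1350: deductible met; 25% of $1350 = $337.50. Cost to owner: $337.50. OOP to date $2488.
Claim 5 — $6390: deductible met; 25% of $6390 = $1597.50. OOP would hit $4085.50 > $3975, so the cap limits the owner to $3975 − $2488 = $1487.

$1487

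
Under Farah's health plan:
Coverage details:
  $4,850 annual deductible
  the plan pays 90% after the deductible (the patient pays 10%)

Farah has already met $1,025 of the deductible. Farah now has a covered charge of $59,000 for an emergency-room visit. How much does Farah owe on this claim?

$9,342.50

$1,025 of the $4,850 deductible is already met, leaving $3,825.
That leaves $59,000 − $3,825 = $55,175 for coinsurance.
10% of $55,175 = $5,517.50 falls to the patient.
So the patient owes $3,825 + $5,517.50 = $9,342.50.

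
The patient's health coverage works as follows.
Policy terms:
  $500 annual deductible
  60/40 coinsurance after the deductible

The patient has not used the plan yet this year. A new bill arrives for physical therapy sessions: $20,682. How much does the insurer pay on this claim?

$12,109.20

Nothing has been paid toward the $500 deductible, so the first $500 of this charge is applied there.
After the $500 deductible portion, $20,682 − $500 = $20,182 is subject to coinsurance.
Coinsurance: $20,182 × 40% = $8,072.80.
So the patient owes $500 + $8,072.80 = $8,572.80.
Insurer pays the balance: $20,682 − $8,572.80 = $12,109.20.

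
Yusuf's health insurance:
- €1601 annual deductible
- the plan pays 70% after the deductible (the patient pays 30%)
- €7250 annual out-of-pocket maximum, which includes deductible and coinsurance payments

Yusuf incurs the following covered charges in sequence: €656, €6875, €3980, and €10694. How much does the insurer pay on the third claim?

€2786

Bill 1, €656: fully absorbed by the deductible. Patient owes €656 (running OOP €656). Insurer: €656 − €656 = €0.
Bill 2, €6875: deductible takes €945, €5930 remains; patient's 30% is €1779. Patient owes €2724 (running OOP €3380). Plan pays €6875 − €2724 = €4151.
Bill 3, €3980: deductible already satisfied, so patient's share is 30% × €3980 = €1194. Patient pays €1194; OOP now €4574. Plan pays €3980 − €1194 = €2786.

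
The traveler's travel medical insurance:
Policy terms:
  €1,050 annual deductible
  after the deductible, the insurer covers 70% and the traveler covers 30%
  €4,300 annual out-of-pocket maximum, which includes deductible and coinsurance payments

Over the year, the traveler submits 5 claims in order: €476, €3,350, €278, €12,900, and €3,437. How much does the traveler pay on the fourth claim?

Claim 1 — €476: fully absorbed by the deductible. Traveler owes €476 (running OOP €476).
Claim 2 — €3,350: deductible takes €574, €2,776 remains; 30% of €2,776 = €832.80. Traveler pays €1,406.80; OOP now €1,882.80.
Claim 3 — €278: deductible already satisfied, so traveler's share is 30% × €278 = €83.40. Traveler pays €83.40; OOP now €1,966.20.
Claim 4 — €12,900: deductible already satisfied, so traveler's share is 30% × €12,900 = €3,870. Adding that to €1,966.20 gives €5,836.20, past the €4,300 cap; traveler pays only €4,300 − €1,966.20 = €2,333.80.

€2,333.80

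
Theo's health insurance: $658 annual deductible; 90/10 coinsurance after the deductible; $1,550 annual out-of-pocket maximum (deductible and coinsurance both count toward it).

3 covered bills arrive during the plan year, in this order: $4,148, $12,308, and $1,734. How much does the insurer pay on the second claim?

$11,765

#1 ($4,148): deductible takes $658, $3,490 remains; 10% of $3,490 = $349. Cost to patient: $1,007. OOP to date $1,007. Plan pays $4,148 − $1,007 = $3,141.
#2 ($12,308): deductible met; 10% of $12,308 = $1,230.80. That would push OOP to $2,237.80, over the $1,550 cap, so patient pays $1,550 − $1,007 = $543. Insurer: $12,308 − $543 = $11,765.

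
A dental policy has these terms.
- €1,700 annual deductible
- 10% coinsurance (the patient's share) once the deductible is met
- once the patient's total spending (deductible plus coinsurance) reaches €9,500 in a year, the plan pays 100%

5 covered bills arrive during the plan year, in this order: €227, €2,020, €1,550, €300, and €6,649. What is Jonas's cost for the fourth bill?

€30

Claim 1 — €227: all of it applies to the deductible. Patient pays €227; OOP now €227.
Claim 2 — €2,020: €1,473 finishes the deductible; €547 goes to coinsurance; coinsurance €547 × 10% = €54.70. Patient pays €1,527.70; OOP now €1,754.70.
Claim 3 — €1,550: deductible already satisfied, so patient's share is 10% × €1,550 = €155. Patient owes €155 (running OOP €1,909.70).
Claim 4 — €300: deductible met; 10% of €300 = €30. Patient pays €30; OOP now €1,939.70.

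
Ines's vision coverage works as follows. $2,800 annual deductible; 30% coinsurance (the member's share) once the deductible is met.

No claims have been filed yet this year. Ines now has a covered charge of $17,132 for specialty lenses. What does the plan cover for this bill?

The full $2,800 deductible is still open; $2,800 of this bill applies to it.
The remaining $14,332 (= $17,132 − $2,800) moves to coinsurance.
Coinsurance: $14,332 × 30% = $4,299.60.
So the member owes $2,800 + $4,299.60 = $7,099.60.
Insurer pays the balance: $17,132 − $7,099.60 = $10,032.40.

$10,032.40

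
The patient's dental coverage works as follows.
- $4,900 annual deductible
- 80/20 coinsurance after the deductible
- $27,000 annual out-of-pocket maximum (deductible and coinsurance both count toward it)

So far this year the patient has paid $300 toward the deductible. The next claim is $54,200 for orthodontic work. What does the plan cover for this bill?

$39,680

Deductible still to meet: $4,900 − $300 = $4,600.
The remaining $49,600 (= $54,200 − $4,600) moves to coinsurance.
Patient's 20% share of $49,600 is $9,920.
So the patient owes $4,600 + $9,920 = $14,520 before any cap.
Year-to-date out-of-pocket becomes $300 + $14,520 = $14,820, still under the $27,000 maximum, so no cap applies.
The plan picks up $54,200 − $14,520 = $39,680.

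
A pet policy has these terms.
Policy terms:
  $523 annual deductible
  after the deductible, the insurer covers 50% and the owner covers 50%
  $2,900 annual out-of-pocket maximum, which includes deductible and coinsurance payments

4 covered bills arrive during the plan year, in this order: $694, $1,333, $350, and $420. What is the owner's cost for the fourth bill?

Claim 1 — $694: $523 to deductible, leaving $171; owner's 50% is $85.50. Cost to owner: $608.50. OOP to date $608.50.
Claim 2 — $1,333: 50% coinsurance on $1,333 = $666.50. Owner pays $666.50; OOP now $1,275.
Claim 3 — $350: deductible already satisfied, so owner's share is 50% × $350 = $175. Owner owes $175 (running OOP $1,450).
Claim 4 — $420: 50% coinsurance on $420 = $210. Owner owes $210 (running OOP $1,660).

$210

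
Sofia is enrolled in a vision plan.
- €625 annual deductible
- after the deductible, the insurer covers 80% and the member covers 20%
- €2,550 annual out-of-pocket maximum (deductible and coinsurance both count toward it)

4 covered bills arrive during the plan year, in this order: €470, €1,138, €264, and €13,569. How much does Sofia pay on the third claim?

€52.80

Claim 1 — €470: fully absorbed by the deductible. Cost to member: €470. OOP to date €470.
Claim 2 — €1,138: deductible takes €155, €983 remains; member's 20% is €196.60. Cost to member: €351.60. OOP to date €821.60.
Claim 3 — €264: 20% coinsurance on €264 = €52.80. Cost to member: €52.80. OOP to date €874.40.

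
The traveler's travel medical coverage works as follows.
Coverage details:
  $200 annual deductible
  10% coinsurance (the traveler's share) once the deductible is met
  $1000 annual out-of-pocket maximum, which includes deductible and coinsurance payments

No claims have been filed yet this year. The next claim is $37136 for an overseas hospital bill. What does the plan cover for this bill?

$36136

Deductible not yet touched, so the first $200 of the bill goes to the deductible.
After the $200 deductible portion, $37136 − $200 = $36936 is subject to coinsurance.
Coinsurance: $36936 × 10% = $3693.60.
That puts the traveler's cost at $200 + $3693.60 = $3893.60 before any cap.
Year-to-date out-of-pocket would reach $0 + $3893.60 = $3893.60, above the $1000 maximum, so the traveler pays only $1000 − $0 = $1000.
Insurer pays the balance: $37136 − $1000 = $36136.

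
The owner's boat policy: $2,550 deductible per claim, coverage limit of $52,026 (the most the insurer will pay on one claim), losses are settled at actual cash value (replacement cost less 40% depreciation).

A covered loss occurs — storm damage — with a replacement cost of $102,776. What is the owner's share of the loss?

$50,750

Actual cash value after 40% depreciation: $102,776 × 60% = $61,665.60.
After the deductible, $61,665.60 − $2,550 = $59,115.60 remains.
Since $59,115.60 > $52,026, the payout is capped at $52,026.
The owner bears the rest of the original loss: $102,776 − $52,026 = $50,750.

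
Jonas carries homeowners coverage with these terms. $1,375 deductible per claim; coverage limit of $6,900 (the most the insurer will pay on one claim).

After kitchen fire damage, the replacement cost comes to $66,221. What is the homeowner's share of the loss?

$59,321

Subtract the deductible: $66,221 − $1,375 = $64,846.
The $6,900 per-incident cap binds; insurer pays $6,900.
Homeowner's share is the uncovered remainder: $66,221 − $6,900 = $59,321.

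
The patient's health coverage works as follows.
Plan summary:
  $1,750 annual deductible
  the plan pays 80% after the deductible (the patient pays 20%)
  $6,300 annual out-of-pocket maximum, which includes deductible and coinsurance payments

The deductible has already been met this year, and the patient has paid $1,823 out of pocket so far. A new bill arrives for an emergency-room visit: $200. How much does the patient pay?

$40

With the deductible met, the entire $200 is subject to coinsurance.
20% of $200 = $40 falls to the patient.
Cumulative spending $1,823 + $40 = $1,863 stays under the $6,300 maximum.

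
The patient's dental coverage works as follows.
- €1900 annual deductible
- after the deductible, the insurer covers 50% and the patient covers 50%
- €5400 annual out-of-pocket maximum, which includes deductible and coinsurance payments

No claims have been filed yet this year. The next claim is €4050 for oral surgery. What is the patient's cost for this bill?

€2975

Nothing has been paid toward the €1900 deductible, so the first €1900 of this charge is applied there.
After the €1900 deductible portion, €4050 − €1900 = €2150 is subject to coinsurance.
Patient's 50% share of €2150 is €1075.
Patient responsibility before any cap: €1900 + €1075 = €2975.
Year-to-date out-of-pocket becomes €0 + €2975 = €2975, still under the €5400 maximum, so no cap applies.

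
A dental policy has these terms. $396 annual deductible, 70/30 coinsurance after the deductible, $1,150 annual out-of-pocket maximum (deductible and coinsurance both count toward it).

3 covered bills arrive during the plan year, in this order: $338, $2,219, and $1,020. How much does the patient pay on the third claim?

$105.70

#1 ($338): all of it applies to the deductible. Patient pays $338; OOP now $338.
#2 ($2,219): $58 to deductible, leaving $2,161; 30% of $2,161 = $648.30. Patient pays $706.30; OOP now $1,044.30.
#3 ($1,020): deductible already satisfied, so patient's share is 30% × $1,020 = $306. OOP would hit $1,350.30 > $1,150, so the cap limits the patient to $1,150 − $1,044.30 = $105.70.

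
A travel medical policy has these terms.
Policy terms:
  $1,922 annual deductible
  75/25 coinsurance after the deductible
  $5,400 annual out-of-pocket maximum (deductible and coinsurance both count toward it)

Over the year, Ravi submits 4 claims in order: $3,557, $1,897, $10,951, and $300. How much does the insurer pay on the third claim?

#1 ($3,557): $1,922 finishes the deductible; $1,635 goes to coinsurance; traveler's 25% is $408.75. Traveler owes $2,330.75 (running OOP $2,330.75). Insurer: $3,557 − $2,330.75 = $1,226.25.
#2 ($1,897): deductible already satisfied, so traveler's share is 25% × $1,897 = $474.25. Cost to traveler: $474.25. OOP to date $2,805. Plan pays $1,897 − $474.25 = $1,422.75.
#3 ($10,951): 25% coinsurance on $10,951 = $2,737.75. OOP would hit $5,542.75 > $5,400, so the cap limits the traveler to $5,400 − $2,805 = $2,595. Plan pays $10,951 − $2,595 = $8,356.

$8,356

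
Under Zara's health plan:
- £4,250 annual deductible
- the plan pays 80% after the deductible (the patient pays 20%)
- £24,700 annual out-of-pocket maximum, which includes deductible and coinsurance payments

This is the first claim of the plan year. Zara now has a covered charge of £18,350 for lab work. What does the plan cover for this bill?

£11,280

Deductible not yet touched, so the first £4,250 of the bill goes to the deductible.
That leaves £18,350 − £4,250 = £14,100 for coinsurance.
Patient's 20% share of £14,100 is £2,820.
Patient responsibility before any cap: £4,250 + £2,820 = £7,070.
Cumulative spending £0 + £7,070 = £7,070 stays under the £24,700 maximum.
The insurer covers the remainder: £18,350 − £7,070 = £11,280.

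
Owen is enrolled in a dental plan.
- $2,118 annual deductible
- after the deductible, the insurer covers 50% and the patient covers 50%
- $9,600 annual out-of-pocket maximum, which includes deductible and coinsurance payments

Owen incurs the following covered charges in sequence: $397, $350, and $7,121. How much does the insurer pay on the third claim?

$2,875

Bill 1, $397: fully absorbed by the deductible. Patient owes $397 (running OOP $397). Insurer: $397 − $397 = $0.
Bill 2, $350: all of it applies to the deductible. Cost to patient: $350. OOP to date $747. Insurer: $350 − $350 = $0.
Bill 3, $7,121: deductible takes $1,371, $5,750 remains; patient's 50% is $2,875. Cost to patient: $4,246. OOP to date $4,993. Plan pays $7,121 − $4,246 = $2,875.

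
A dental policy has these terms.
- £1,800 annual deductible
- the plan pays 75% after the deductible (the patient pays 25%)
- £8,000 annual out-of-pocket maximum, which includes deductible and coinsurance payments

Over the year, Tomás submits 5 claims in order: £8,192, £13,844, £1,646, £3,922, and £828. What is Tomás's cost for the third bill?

£411.50

Claim 1 — £8,192: £1,800 to deductible, leaving £6,392; coinsurance £6,392 × 25% = £1,598. Patient pays £3,398; OOP now £3,398.
Claim 2 — £13,844: deductible met; 25% of £13,844 = £3,461. Cost to patient: £3,461. OOP to date £6,859.
Claim 3 — £1,646: deductible already satisfied, so patient's share is 25% × £1,646 = £411.50. Patient pays £411.50; OOP now £7,270.50.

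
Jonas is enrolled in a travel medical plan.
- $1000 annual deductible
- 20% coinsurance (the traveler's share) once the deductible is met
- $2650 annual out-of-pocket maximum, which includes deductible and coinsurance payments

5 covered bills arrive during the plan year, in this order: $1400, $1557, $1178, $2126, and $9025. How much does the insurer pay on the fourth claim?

$1700.80

Claim 1 — $1400: deductible takes $1000, $400 remains; 20% of $400 = $80. Traveler owes $1080 (running OOP $1080). Insurer: $1400 − $1080 = $320.
Claim 2 — $1557: 20% coinsurance on $1557 = $311.40. Traveler owes $311.40 (running OOP $1391.40). Insurer: $1557 − $311.40 = $1245.60.
Claim 3 — $1178: 20% coinsurance on $1178 = $235.60. Cost to traveler: $235.60. OOP to date $1627. Insurer: $1178 − $235.60 = $942.40.
Claim 4 — $2126: deductible already satisfied, so traveler's share is 20% × $2126 = $425.20. Traveler pays $425.20; OOP now $2052.20. Insurer: $2126 − $425.20 = $1700.80.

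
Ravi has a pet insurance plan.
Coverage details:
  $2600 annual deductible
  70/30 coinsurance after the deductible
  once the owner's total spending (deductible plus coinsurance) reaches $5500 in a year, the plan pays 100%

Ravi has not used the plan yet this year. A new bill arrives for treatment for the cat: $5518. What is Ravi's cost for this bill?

$3475.40

The full $2600 deductible is still open; $2600 of this bill applies to it.
The remaining $2918 (= $5518 − $2600) moves to coinsurance.
30% of $2918 = $875.40 falls to the owner.
That puts the owner's cost at $2600 + $875.40 = $3475.40 before any cap.
Year-to-date out-of-pocket becomes $0 + $3475.40 = $3475.40, still under the $5500 maximum, so no cap applies.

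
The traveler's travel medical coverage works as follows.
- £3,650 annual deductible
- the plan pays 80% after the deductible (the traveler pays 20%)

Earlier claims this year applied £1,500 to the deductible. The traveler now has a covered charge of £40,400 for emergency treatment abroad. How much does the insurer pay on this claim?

£30,600

Remaining deductible: £3,650 − £1,500 = £2,150.
The remaining £38,250 (= £40,400 − £2,150) moves to coinsurance.
Coinsurance: £38,250 × 20% = £7,650.
Traveler responsibility: £2,150 + £7,650 = £9,800.
The insurer covers the remainder: £40,400 − £9,800 = £30,600.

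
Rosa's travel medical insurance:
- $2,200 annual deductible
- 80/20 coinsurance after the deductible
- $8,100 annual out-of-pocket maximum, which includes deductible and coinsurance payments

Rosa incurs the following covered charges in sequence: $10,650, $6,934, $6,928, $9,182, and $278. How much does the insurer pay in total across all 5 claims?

$25,872

Claim 1 ($10,650): deductible takes $2,200, $8,450 remains; coinsurance $8,450 × 20% = $1,690. Traveler owes $3,890 (running OOP $3,890). Insurer: $10,650 − $3,890 = $6,760.
Claim 2 ($6,934): deductible met; 20% of $6,934 = $1,386.80. Cost to traveler: $1,386.80. OOP to date $5,276.80. Insurer: $6,934 − $1,386.80 = $5,547.20.
Claim 3 ($6,928): 20% coinsurance on $6,928 = $1,385.60. Traveler pays $1,385.60; OOP now $6,662.40. Insurer: $6,928 − $1,385.60 = $5,542.40.
Claim 4 ($9,182): 20% coinsurance on $9,182 = $1,836.40. Adding that to $6,662.40 gives $8,498.80, past the $8,100 cap; traveler pays only $8,100 − $6,662.40 = $1,437.60. Plan pays $9,182 − $1,437.60 = $7,744.40.
Claim 5 ($278): deductible already satisfied, so traveler's share is 20% × $278 = $55.60. That would push OOP to $8,155.60, over the $8,100 cap, so traveler pays $8,100 − $8,100 = $0. Insurer: $278 − $0 = $278.
Insurer total: $6,760 + $5,547.20 + $5,542.40 + $7,744.40 + $278 = $25,872.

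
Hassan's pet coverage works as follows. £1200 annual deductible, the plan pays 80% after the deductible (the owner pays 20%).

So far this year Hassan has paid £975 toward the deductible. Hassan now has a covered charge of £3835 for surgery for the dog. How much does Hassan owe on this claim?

Remaining deductible: £1200 − £975 = £225.
The remaining £3610 (= £3835 − £225) moves to coinsurance.
20% of £3610 = £722 falls to the owner.
So the owner owes £225 + £722 = £947.

£947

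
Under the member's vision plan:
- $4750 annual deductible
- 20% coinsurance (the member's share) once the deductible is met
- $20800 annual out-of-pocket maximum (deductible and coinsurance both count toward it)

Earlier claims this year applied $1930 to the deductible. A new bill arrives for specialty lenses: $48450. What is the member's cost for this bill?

Remaining deductible: $4750 − $1930 = $2820.
After the $2820 deductible portion, $48450 − $2820 = $45630 is subject to coinsurance.
Coinsurance: $45630 × 20% = $9126.
So the member owes $2820 + $9126 = $11946 before any cap.
Total out-of-pocket so far would be $1930 + $11946 = $13876, below the $20800 cap — no reduction.

$11946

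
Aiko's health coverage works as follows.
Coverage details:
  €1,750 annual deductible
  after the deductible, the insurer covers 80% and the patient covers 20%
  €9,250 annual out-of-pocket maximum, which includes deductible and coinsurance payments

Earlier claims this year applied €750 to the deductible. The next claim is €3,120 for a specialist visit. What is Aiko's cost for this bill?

€750 of the €1,750 deductible is already met, leaving €1,000.
The remaining €2,120 (= €3,120 − €1,000) moves to coinsurance.
Coinsurance: €2,120 × 20% = €424.
That puts the patient's cost at €1,000 + €424 = €1,424 before any cap.
Year-to-date out-of-pocket becomes €750 + €1,424 = €2,174, still under the €9,250 maximum, so no cap applies.

€1,424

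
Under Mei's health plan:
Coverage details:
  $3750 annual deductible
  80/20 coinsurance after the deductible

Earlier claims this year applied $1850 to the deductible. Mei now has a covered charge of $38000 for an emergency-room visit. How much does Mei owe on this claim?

Deductible still to meet: $3750 − $1850 = $1900.
That leaves $38000 − $1900 = $36100 for coinsurance.
Patient's 20% share of $36100 is $7220.
Patient responsibility: $1900 + $7220 = $9120.

$9120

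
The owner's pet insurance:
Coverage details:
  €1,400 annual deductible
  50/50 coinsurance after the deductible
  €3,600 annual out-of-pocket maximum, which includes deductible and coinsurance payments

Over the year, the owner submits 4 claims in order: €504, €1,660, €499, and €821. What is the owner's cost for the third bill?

€249.50

Bill 1, €504: fully absorbed by the deductible. Cost to owner: €504. OOP to date €504.
Bill 2, €1,660: deductible takes €896, €764 remains; coinsurance €764 × 50% = €382. Owner pays €1,278; OOP now €1,782.
Bill 3, €499: deductible met; 50% of €499 = €249.50. Cost to owner: €249.50. OOP to date €2,031.50.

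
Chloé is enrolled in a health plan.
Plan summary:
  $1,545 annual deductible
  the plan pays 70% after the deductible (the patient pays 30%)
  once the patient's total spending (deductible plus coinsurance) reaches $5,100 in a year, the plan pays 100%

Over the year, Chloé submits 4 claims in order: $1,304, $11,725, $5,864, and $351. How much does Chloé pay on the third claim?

$109.80

#1 ($1,304): entire amount goes to the deductible. Patient pays $1,304; OOP now $1,304.
#2 ($11,725): deductible takes $241, $11,484 remains; patient's 30% is $3,445.20. Patient owes $3,686.20 (running OOP $4,990.20).
#3 ($5,864): deductible met; 30% of $5,864 = $1,759.20. That would push OOP to $6,749.40, over the $5,100 cap, so patient pays $5,100 − $4,990.20 = $109.80.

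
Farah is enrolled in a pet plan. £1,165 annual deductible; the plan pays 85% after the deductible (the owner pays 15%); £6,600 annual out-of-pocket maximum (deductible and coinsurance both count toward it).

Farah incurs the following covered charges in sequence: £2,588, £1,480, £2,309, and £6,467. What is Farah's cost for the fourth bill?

£970.05

Claim 1 (£2,588): deductible takes £1,165, £1,423 remains; coinsurance £1,423 × 15% = £213.45. Cost to owner: £1,378.45. OOP to date £1,378.45.
Claim 2 (£1,480): 15% coinsurance on £1,480 = £222. Owner pays £222; OOP now £1,600.45.
Claim 3 (£2,309): deductible met; 15% of £2,309 = £346.35. Cost to owner: £346.35. OOP to date £1,946.80.
Claim 4 (£6,467): deductible met; 15% of £6,467 = £970.05. Cost to owner: £970.05. OOP to date £2,916.85.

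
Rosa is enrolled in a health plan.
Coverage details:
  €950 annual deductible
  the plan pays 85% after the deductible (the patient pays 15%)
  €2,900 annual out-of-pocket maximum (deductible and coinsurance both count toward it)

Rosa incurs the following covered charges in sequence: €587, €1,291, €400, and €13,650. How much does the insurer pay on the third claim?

€340

#1 (€587): all of it applies to the deductible. Patient pays €587; OOP now €587. Plan pays €587 − €587 = €0.
#2 (€1,291): €363 to deductible, leaving €928; patient's 15% is €139.20. Patient owes €502.20 (running OOP €1,089.20). Plan pays €1,291 − €502.20 = €788.80.
#3 (€400): deductible already satisfied, so patient's share is 15% × €400 = €60. Patient owes €60 (running OOP €1,149.20). Insurer: €400 − €60 = €340.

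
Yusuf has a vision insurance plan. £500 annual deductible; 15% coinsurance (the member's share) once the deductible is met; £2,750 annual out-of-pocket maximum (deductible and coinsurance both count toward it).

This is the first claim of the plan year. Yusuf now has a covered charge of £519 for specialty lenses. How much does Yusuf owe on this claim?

The full £500 deductible is still open; £500 of this bill applies to it.
That leaves £519 − £500 = £19 for coinsurance.
Coinsurance: £19 × 15% = £2.85.
So the member owes £500 + £2.85 = £502.85 before any cap.
Year-to-date out-of-pocket becomes £0 + £502.85 = £502.85, still under the £2,750 maximum, so no cap applies.

£502.85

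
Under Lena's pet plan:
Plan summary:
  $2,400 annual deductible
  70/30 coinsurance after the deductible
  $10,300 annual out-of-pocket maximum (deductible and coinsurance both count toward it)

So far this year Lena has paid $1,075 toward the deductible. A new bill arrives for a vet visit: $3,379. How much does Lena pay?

Remaining deductible: $2,400 − $1,075 = $1,325.
That leaves $3,379 − $1,325 = $2,054 for coinsurance.
Coinsurance: $2,054 × 30% = $616.20.
That puts the owner's cost at $1,325 + $616.20 = $1,941.20 before any cap.
Total out-of-pocket so far would be $1,075 + $1,941.20 = $3,016.20, below the $10,300 cap — no reduction.

$1,941.20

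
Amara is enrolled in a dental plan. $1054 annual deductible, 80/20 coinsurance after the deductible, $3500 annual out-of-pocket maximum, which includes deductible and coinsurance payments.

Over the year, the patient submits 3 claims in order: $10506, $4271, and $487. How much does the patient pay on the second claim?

#1 ($10506): $1054 to deductible, leaving $9452; coinsurance $9452 × 20% = $1890.40. Patient owes $2944.40 (running OOP $2944.40).
#2 ($4271): deductible met; 20% of $4271 = $854.20. OOP would hit $3798.60 > $3500, so the cap limits the patient to $3500 − $2944.40 = $555.60.

$555.60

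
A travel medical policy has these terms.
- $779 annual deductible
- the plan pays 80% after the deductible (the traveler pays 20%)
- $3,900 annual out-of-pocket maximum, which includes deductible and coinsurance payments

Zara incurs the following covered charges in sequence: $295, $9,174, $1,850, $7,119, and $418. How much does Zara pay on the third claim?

Claim 1 ($295): all of it applies to the deductible. Traveler owes $295 (running OOP $295).
Claim 2 ($9,174): $484 finishes the deductible; $8,690 goes to coinsurance; traveler's 20% is $1,738. Cost to traveler: $2,222. OOP to date $2,517.
Claim 3 ($1,850): 20% coinsurance on $1,850 = $370. Traveler owes $370 (running OOP $2,887).

$370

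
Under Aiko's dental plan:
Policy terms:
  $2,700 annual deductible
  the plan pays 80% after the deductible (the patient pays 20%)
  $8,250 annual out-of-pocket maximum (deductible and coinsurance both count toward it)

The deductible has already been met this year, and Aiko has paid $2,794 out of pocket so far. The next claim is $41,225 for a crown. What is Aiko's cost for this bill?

$5,456

With the deductible met, the entire $41,225 is subject to coinsurance.
Patient's 20% share of $41,225 is $8,245.
Year-to-date out-of-pocket would reach $2,794 + $8,245 = $11,039, above the $8,250 maximum, so the patient pays only $8,250 − $2,794 = $5,456.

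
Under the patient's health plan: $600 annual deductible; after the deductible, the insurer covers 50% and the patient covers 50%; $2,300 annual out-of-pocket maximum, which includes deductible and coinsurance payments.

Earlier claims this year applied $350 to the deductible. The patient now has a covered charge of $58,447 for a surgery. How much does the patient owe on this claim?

$1,950

Remaining deductible: $600 − $350 = $250.
That leaves $58,447 − $250 = $58,197 for coinsurance.
50% of $58,197 = $29,098.50 falls to the patient.
That puts the patient's cost at $250 + $29,098.50 = $29,348.50 before any cap.
Year-to-date out-of-pocket would reach $350 + $29,348.50 = $29,698.50, above the $2,300 maximum, so the patient pays only $2,300 − $350 = $1,950.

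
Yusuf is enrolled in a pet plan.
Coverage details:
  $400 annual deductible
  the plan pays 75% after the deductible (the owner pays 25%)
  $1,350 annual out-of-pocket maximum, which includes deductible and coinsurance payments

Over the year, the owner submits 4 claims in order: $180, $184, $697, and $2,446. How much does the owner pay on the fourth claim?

Claim 1 ($180): fully absorbed by the deductible. Owner owes $180 (running OOP $180).
Claim 2 ($184): entire amount goes to the deductible. Owner pays $184; OOP now $364.
Claim 3 ($697): $36 to deductible, leaving $661; coinsurance $661 × 25% = $165.25. Cost to owner: $201.25. OOP to date $565.25.
Claim 4 ($2,446): deductible already satisfied, so owner's share is 25% × $2,446 = $611.50. Owner pays $611.50; OOP now $1,176.75.

$611.50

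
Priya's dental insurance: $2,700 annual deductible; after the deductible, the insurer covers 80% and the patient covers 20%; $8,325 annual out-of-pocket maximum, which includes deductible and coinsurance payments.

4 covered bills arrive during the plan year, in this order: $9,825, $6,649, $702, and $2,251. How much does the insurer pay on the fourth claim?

Claim 1 ($9,825): $2,700 finishes the deductible; $7,125 goes to coinsurance; 20% of $7,125 = $1,425. Cost to patient: $4,125. OOP to date $4,125. Insurer: $9,825 − $4,125 = $5,700.
Claim 2 ($6,649): deductible already satisfied, so patient's share is 20% × $6,649 = $1,329.80. Cost to patient: $1,329.80. OOP to date $5,454.80. Insurer: $6,649 − $1,329.80 = $5,319.20.
Claim 3 ($702): deductible already satisfied, so patient's share is 20% × $702 = $140.40. Patient owes $140.40 (running OOP $5,595.20). Insurer: $702 − $140.40 = $561.60.
Claim 4 ($2,251): deductible met; 20% of $2,251 = $450.20. Patient owes $450.20 (running OOP $6,045.40). Insurer: $2,251 − $450.20 = $1,800.80.

$1,800.80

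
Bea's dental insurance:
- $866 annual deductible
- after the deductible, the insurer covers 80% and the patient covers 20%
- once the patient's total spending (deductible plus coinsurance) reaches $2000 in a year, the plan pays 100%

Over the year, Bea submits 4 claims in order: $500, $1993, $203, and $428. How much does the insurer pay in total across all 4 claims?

Claim 1 — $500: fully absorbed by the deductible. Patient owes $500 (running OOP $500). Plan pays $500 − $500 = $0.
Claim 2 — $1993: $366 to deductible, leaving $1627; coinsurance $1627 × 20% = $325.40. Patient pays $691.40; OOP now $1191.40. Insurer: $1993 − $691.40 = $1301.60.
Claim 3 — $203: deductible already satisfied, so patient's share is 20% × $203 = $40.60. Patient pays $40.60; OOP now $1232. Plan pays $203 − $40.60 = $162.40.
Claim 4 — $428: deductible met; 20% of $428 = $85.60. Cost to patient: $85.60. OOP to date $1317.60. Insurer: $428 − $85.60 = $342.40.
Insurer total: $0 + $1301.60 + $162.40 + $342.40 = $1806.40.

$1806.40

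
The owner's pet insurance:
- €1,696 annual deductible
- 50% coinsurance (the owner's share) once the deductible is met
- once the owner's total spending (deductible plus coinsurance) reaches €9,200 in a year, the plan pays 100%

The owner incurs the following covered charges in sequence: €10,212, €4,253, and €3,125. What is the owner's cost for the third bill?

Bill 1, €10,212: €1,696 finishes the deductible; €8,516 goes to coinsurance; coinsurance €8,516 × 50% = €4,258. Cost to owner: €5,954. OOP to date €5,954.
Bill 2, €4,253: deductible already satisfied, so owner's share is 50% × €4,253 = €2,126.50. Owner pays €2,126.50; OOP now €8,080.50.
Bill 3, €3,125: deductible already satisfied, so owner's share is 50% × €3,125 = €1,562.50. Adding that to €8,080.50 gives €9,643, past the €9,200 cap; owner pays only €9,200 − €8,080.50 = €1,119.50.

€1,119.50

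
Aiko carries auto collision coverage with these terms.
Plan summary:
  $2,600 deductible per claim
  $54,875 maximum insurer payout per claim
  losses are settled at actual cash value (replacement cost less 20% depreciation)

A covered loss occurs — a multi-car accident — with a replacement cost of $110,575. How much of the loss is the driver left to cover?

Actual cash value after 20% depreciation: $110,575 × 80% = $88,460.
Subtract the deductible: $88,460 − $2,600 = $85,860.
Since $85,860 > $54,875, the payout is capped at $54,875.
Out of pocket: $110,575 − $54,875 = $55,700.

$55,700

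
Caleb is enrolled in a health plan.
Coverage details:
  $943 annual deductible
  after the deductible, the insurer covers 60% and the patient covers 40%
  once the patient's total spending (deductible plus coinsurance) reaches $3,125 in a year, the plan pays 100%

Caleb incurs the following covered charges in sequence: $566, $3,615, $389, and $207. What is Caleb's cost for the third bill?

Claim 1 ($566): entire amount goes to the deductible. Patient pays $566; OOP now $566.
Claim 2 ($3,615): $377 finishes the deductible; $3,238 goes to coinsurance; coinsurance $3,238 × 40% = $1,295.20. Cost to patient: $1,672.20. OOP to date $2,238.20.
Claim 3 ($389): deductible met; 40% of $389 = $155.60. Patient owes $155.60 (running OOP $2,393.80).

$155.60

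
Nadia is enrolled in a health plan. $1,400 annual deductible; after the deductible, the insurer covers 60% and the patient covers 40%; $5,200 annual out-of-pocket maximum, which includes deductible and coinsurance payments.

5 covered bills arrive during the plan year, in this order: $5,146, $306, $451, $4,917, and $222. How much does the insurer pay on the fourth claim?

Claim 1 ($5,146): $1,400 finishes the deductible; $3,746 goes to coinsurance; patient's 40% is $1,498.40. Patient owes $2,898.40 (running OOP $2,898.40). Plan pays $5,146 − $2,898.40 = $2,247.60.
Claim 2 ($306): deductible already satisfied, so patient's share is 40% × $306 = $122.40. Patient pays $122.40; OOP now $3,020.80. Plan pays $306 − $122.40 = $183.60.
Claim 3 ($451): deductible already satisfied, so patient's share is 40% × $451 = $180.40. Patient pays $180.40; OOP now $3,201.20. Plan pays $451 − $180.40 = $270.60.
Claim 4 ($4,917): deductible met; 40% of $4,917 = $1,966.80. Cost to patient: $1,966.80. OOP to date $5,168. Insurer: $4,917 − $1,966.80 = $2,950.20.

$2,950.20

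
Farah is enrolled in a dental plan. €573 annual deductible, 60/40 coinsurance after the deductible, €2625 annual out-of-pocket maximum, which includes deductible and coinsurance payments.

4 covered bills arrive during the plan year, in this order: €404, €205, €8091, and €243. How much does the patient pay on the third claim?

€2037.60

#1 (€404): entire amount goes to the deductible. Patient owes €404 (running OOP €404).
#2 (€205): €169 finishes the deductible; €36 goes to coinsurance; 40% of €36 = €14.40. Patient pays €183.40; OOP now €587.40.
#3 (€8091): deductible already satisfied, so patient's share is 40% × €8091 = €3236.40. Adding that to €587.40 gives €3823.80, past the €2625 cap; patient pays only €2625 − €587.40 = €2037.60.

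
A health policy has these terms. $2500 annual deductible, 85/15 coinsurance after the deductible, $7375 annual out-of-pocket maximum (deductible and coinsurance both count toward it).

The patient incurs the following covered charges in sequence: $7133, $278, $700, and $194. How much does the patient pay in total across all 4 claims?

$3370.75

#1 ($7133): deductible takes $2500, $4633 remains; 15% of $4633 = $694.95. Patient pays $3194.95; OOP now $3194.95.
#2 ($278): deductible met; 15% of $278 = $41.70. Patient owes $41.70 (running OOP $3236.65).
#3 ($700): deductible already satisfied, so patient's share is 15% × $700 = $105. Patient owes $105 (running OOP $3341.65).
#4 ($194): deductible already satisfied, so patient's share is 15% × $194 = $29.10. Patient owes $29.10 (running OOP $3370.75).
Summing the patient's payments: $3194.95 + $41.70 + $105 + $29.10 = $3370.75.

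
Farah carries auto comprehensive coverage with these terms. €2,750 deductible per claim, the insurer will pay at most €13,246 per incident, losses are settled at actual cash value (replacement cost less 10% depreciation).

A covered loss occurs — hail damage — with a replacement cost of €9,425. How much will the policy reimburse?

Depreciate 10%: the covered value is €9,425 × 0.9 = €8,482.50.
Less the €2,750 deductible: €8,482.50 − €2,750 = €5,732.50.
That's under the €13,246 cap, so the insurer reimburses the full €5,732.50.

€5,732.50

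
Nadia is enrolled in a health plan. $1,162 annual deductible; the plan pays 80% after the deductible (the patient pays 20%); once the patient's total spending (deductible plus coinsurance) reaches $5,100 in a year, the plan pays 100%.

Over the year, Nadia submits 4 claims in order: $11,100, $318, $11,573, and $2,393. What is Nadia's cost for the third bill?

$1,886.80

Bill 1, $11,100: $1,162 to deductible, leaving $9,938; 20% of $9,938 = $1,987.60. Patient owes $3,149.60 (running OOP $3,149.60).
Bill 2, $318: 20% coinsurance on $318 = $63.60. Cost to patient: $63.60. OOP to date $3,213.20.
Bill 3, $11,573: 20% coinsurance on $11,573 = $2,314.60. That would push OOP to $5,527.80, over the $5,100 cap, so patient pays $5,100 − $3,213.20 = $1,886.80.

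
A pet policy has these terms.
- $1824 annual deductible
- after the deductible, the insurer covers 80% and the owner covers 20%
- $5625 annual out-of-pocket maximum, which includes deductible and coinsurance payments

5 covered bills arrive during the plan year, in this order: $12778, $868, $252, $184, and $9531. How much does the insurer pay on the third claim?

$201.60

Claim 1 ($12778): deductible takes $1824, $10954 remains; coinsurance $10954 × 20% = $2190.80. Owner pays $4014.80; OOP now $4014.80. Plan pays $12778 − $4014.80 = $8763.20.
Claim 2 ($868): deductible already satisfied, so owner's share is 20% × $868 = $173.60. Owner owes $173.60 (running OOP $4188.40). Plan pays $868 − $173.60 = $694.40.
Claim 3 ($252): deductible met; 20% of $252 = $50.40. Cost to owner: $50.40. OOP to date $4238.80. Plan pays $252 − $50.40 = $201.60.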